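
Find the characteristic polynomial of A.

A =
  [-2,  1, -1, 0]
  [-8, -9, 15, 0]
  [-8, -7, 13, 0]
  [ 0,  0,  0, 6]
x^4 - 8*x^3 - 8*x^2 + 96*x + 144

Expanding det(x·I − A) (e.g. by cofactor expansion or by noting that A is similar to its Jordan form J, which has the same characteristic polynomial as A) gives
  χ_A(x) = x^4 - 8*x^3 - 8*x^2 + 96*x + 144
which factors as (x - 6)^2*(x + 2)^2. The eigenvalues (with algebraic multiplicities) are λ = -2 with multiplicity 2, λ = 6 with multiplicity 2.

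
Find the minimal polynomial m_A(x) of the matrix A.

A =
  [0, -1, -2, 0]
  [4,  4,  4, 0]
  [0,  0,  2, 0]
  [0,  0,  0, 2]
x^2 - 4*x + 4

The characteristic polynomial is χ_A(x) = (x - 2)^4, so the eigenvalues are known. The minimal polynomial is
  m_A(x) = Π_λ (x − λ)^{k_λ}
where k_λ is the size of the *largest* Jordan block for λ (equivalently, the smallest k with (A − λI)^k v = 0 for every generalised eigenvector v of λ).

  λ = 2: largest Jordan block has size 2, contributing (x − 2)^2

So m_A(x) = (x - 2)^2 = x^2 - 4*x + 4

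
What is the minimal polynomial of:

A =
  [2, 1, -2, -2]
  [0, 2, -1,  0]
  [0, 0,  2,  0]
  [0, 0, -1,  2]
x^3 - 6*x^2 + 12*x - 8

The characteristic polynomial is χ_A(x) = (x - 2)^4, so the eigenvalues are known. The minimal polynomial is
  m_A(x) = Π_λ (x − λ)^{k_λ}
where k_λ is the size of the *largest* Jordan block for λ (equivalently, the smallest k with (A − λI)^k v = 0 for every generalised eigenvector v of λ).

  λ = 2: largest Jordan block has size 3, contributing (x − 2)^3

So m_A(x) = (x - 2)^3 = x^3 - 6*x^2 + 12*x - 8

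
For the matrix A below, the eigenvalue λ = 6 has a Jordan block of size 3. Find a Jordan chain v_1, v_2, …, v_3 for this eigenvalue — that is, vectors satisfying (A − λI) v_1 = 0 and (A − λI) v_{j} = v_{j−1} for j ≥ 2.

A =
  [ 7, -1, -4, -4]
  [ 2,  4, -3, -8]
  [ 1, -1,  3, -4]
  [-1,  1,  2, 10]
A Jordan chain for λ = 6 of length 3:
v_1 = (-1, 3, 0, -1)ᵀ
v_2 = (1, 2, 1, -1)ᵀ
v_3 = (1, 0, 0, 0)ᵀ

Let N = A − (6)·I. We want v_3 with N^3 v_3 = 0 but N^2 v_3 ≠ 0; then v_{j-1} := N · v_j for j = 3, …, 2.

Pick v_3 = (1, 0, 0, 0)ᵀ.
Then v_2 = N · v_3 = (1, 2, 1, -1)ᵀ.
Then v_1 = N · v_2 = (-1, 3, 0, -1)ᵀ.

Sanity check: (A − (6)·I) v_1 = (0, 0, 0, 0)ᵀ = 0. ✓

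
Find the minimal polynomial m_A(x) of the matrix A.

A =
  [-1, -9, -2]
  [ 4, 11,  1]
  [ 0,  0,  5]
x^3 - 15*x^2 + 75*x - 125

The characteristic polynomial is χ_A(x) = (x - 5)^3, so the eigenvalues are known. The minimal polynomial is
  m_A(x) = Π_λ (x − λ)^{k_λ}
where k_λ is the size of the *largest* Jordan block for λ (equivalently, the smallest k with (A − λI)^k v = 0 for every generalised eigenvector v of λ).

  λ = 5: largest Jordan block has size 3, contributing (x − 5)^3

So m_A(x) = (x - 5)^3 = x^3 - 15*x^2 + 75*x - 125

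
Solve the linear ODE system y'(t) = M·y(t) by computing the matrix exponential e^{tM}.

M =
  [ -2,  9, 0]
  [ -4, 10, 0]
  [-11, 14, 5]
e^{tM} =
  [-6*t*exp(4*t) + exp(4*t), 9*t*exp(4*t), 0]
  [-4*t*exp(4*t), 6*t*exp(4*t) + exp(4*t), 0]
  [-10*t*exp(4*t) - exp(5*t) + exp(4*t), 15*t*exp(4*t) - exp(5*t) + exp(4*t), exp(5*t)]

Strategy: write M = P · J · P⁻¹ where J is a Jordan canonical form, so e^{tM} = P · e^{tJ} · P⁻¹, and e^{tJ} can be computed block-by-block.

M has Jordan form
J =
  [4, 1, 0]
  [0, 4, 0]
  [0, 0, 5]
(up to reordering of blocks).

Per-block formulas:
  For a 1×1 block at λ = 5: exp(t · [5]) = [e^(5t)].
  For a 2×2 Jordan block J_2(4): exp(t · J_2(4)) = e^(4t)·(I + t·N), where N is the 2×2 nilpotent shift.

After assembling e^{tJ} and conjugating by P, we get:

e^{tM} =
  [-6*t*exp(4*t) + exp(4*t), 9*t*exp(4*t), 0]
  [-4*t*exp(4*t), 6*t*exp(4*t) + exp(4*t), 0]
  [-10*t*exp(4*t) - exp(5*t) + exp(4*t), 15*t*exp(4*t) - exp(5*t) + exp(4*t), exp(5*t)]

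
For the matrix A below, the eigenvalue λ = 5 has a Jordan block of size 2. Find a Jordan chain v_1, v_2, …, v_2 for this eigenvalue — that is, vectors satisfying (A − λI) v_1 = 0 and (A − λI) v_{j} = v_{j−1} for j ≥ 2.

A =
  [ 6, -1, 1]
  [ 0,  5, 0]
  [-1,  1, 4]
A Jordan chain for λ = 5 of length 2:
v_1 = (1, 0, -1)ᵀ
v_2 = (1, 0, 0)ᵀ

Let N = A − (5)·I. We want v_2 with N^2 v_2 = 0 but N^1 v_2 ≠ 0; then v_{j-1} := N · v_j for j = 2, …, 2.

Pick v_2 = (1, 0, 0)ᵀ.
Then v_1 = N · v_2 = (1, 0, -1)ᵀ.

Sanity check: (A − (5)·I) v_1 = (0, 0, 0)ᵀ = 0. ✓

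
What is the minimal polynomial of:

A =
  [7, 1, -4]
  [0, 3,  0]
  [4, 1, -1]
x^2 - 6*x + 9

The characteristic polynomial is χ_A(x) = (x - 3)^3, so the eigenvalues are known. The minimal polynomial is
  m_A(x) = Π_λ (x − λ)^{k_λ}
where k_λ is the size of the *largest* Jordan block for λ (equivalently, the smallest k with (A − λI)^k v = 0 for every generalised eigenvector v of λ).

  λ = 3: largest Jordan block has size 2, contributing (x − 3)^2

So m_A(x) = (x - 3)^2 = x^2 - 6*x + 9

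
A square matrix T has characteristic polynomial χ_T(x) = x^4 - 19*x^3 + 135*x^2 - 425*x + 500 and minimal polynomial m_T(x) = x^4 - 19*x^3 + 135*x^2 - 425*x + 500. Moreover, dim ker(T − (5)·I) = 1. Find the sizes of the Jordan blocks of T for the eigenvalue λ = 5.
Block sizes for λ = 5: [3]

Step 1 — from the characteristic polynomial, algebraic multiplicity of λ = 5 is 3. From dim ker(T − (5)·I) = 1, there are exactly 1 Jordan blocks for λ = 5.
Step 2 — from the minimal polynomial, the factor (x − 5)^3 tells us the largest block for λ = 5 has size 3.
Step 3 — with total size 3, 1 blocks, and largest block 3, the block sizes (in nonincreasing order) are [3].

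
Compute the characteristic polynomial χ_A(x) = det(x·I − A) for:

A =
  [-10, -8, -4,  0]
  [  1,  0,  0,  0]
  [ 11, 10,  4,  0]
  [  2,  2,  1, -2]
x^4 + 8*x^3 + 24*x^2 + 32*x + 16

Expanding det(x·I − A) (e.g. by cofactor expansion or by noting that A is similar to its Jordan form J, which has the same characteristic polynomial as A) gives
  χ_A(x) = x^4 + 8*x^3 + 24*x^2 + 32*x + 16
which factors as (x + 2)^4. The eigenvalues (with algebraic multiplicities) are λ = -2 with multiplicity 4.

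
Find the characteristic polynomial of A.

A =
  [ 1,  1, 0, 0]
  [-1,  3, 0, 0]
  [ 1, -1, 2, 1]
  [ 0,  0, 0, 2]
x^4 - 8*x^3 + 24*x^2 - 32*x + 16

Expanding det(x·I − A) (e.g. by cofactor expansion or by noting that A is similar to its Jordan form J, which has the same characteristic polynomial as A) gives
  χ_A(x) = x^4 - 8*x^3 + 24*x^2 - 32*x + 16
which factors as (x - 2)^4. The eigenvalues (with algebraic multiplicities) are λ = 2 with multiplicity 4.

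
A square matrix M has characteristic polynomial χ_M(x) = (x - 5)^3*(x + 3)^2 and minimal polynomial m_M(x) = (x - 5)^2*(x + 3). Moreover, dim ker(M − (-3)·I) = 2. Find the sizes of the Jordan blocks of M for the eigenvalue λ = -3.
Block sizes for λ = -3: [1, 1]

Step 1 — from the characteristic polynomial, algebraic multiplicity of λ = -3 is 2. From dim ker(M − (-3)·I) = 2, there are exactly 2 Jordan blocks for λ = -3.
Step 2 — from the minimal polynomial, the factor (x + 3) tells us the largest block for λ = -3 has size 1.
Step 3 — with total size 2, 2 blocks, and largest block 1, the block sizes (in nonincreasing order) are [1, 1].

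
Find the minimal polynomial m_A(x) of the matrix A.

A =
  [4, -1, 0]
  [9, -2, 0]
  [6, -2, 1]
x^2 - 2*x + 1

The characteristic polynomial is χ_A(x) = (x - 1)^3, so the eigenvalues are known. The minimal polynomial is
  m_A(x) = Π_λ (x − λ)^{k_λ}
where k_λ is the size of the *largest* Jordan block for λ (equivalently, the smallest k with (A − λI)^k v = 0 for every generalised eigenvector v of λ).

  λ = 1: largest Jordan block has size 2, contributing (x − 1)^2

So m_A(x) = (x - 1)^2 = x^2 - 2*x + 1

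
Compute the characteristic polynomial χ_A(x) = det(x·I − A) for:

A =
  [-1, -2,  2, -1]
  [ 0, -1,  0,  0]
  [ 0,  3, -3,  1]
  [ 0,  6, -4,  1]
x^4 + 4*x^3 + 6*x^2 + 4*x + 1

Expanding det(x·I − A) (e.g. by cofactor expansion or by noting that A is similar to its Jordan form J, which has the same characteristic polynomial as A) gives
  χ_A(x) = x^4 + 4*x^3 + 6*x^2 + 4*x + 1
which factors as (x + 1)^4. The eigenvalues (with algebraic multiplicities) are λ = -1 with multiplicity 4.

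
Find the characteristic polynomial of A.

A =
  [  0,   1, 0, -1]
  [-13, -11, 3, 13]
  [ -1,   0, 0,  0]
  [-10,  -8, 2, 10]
x^4 + x^3 - 3*x^2 - 5*x - 2

Expanding det(x·I − A) (e.g. by cofactor expansion or by noting that A is similar to its Jordan form J, which has the same characteristic polynomial as A) gives
  χ_A(x) = x^4 + x^3 - 3*x^2 - 5*x - 2
which factors as (x - 2)*(x + 1)^3. The eigenvalues (with algebraic multiplicities) are λ = -1 with multiplicity 3, λ = 2 with multiplicity 1.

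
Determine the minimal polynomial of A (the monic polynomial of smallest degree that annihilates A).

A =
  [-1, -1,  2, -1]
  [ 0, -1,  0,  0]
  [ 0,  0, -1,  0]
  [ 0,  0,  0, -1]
x^2 + 2*x + 1

The characteristic polynomial is χ_A(x) = (x + 1)^4, so the eigenvalues are known. The minimal polynomial is
  m_A(x) = Π_λ (x − λ)^{k_λ}
where k_λ is the size of the *largest* Jordan block for λ (equivalently, the smallest k with (A − λI)^k v = 0 for every generalised eigenvector v of λ).

  λ = -1: largest Jordan block has size 2, contributing (x + 1)^2

So m_A(x) = (x + 1)^2 = x^2 + 2*x + 1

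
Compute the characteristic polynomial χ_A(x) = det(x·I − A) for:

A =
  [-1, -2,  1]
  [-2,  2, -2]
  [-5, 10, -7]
x^3 + 6*x^2 + 12*x + 8

Expanding det(x·I − A) (e.g. by cofactor expansion or by noting that A is similar to its Jordan form J, which has the same characteristic polynomial as A) gives
  χ_A(x) = x^3 + 6*x^2 + 12*x + 8
which factors as (x + 2)^3. The eigenvalues (with algebraic multiplicities) are λ = -2 with multiplicity 3.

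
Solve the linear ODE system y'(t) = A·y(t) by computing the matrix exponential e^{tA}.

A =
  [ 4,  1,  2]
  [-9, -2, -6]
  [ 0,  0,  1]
e^{tA} =
  [3*t*exp(t) + exp(t), t*exp(t), 2*t*exp(t)]
  [-9*t*exp(t), -3*t*exp(t) + exp(t), -6*t*exp(t)]
  [0, 0, exp(t)]

Strategy: write A = P · J · P⁻¹ where J is a Jordan canonical form, so e^{tA} = P · e^{tJ} · P⁻¹, and e^{tJ} can be computed block-by-block.

A has Jordan form
J =
  [1, 1, 0]
  [0, 1, 0]
  [0, 0, 1]
(up to reordering of blocks).

Per-block formulas:
  For a 1×1 block at λ = 1: exp(t · [1]) = [e^(1t)].
  For a 2×2 Jordan block J_2(1): exp(t · J_2(1)) = e^(1t)·(I + t·N), where N is the 2×2 nilpotent shift.

After assembling e^{tJ} and conjugating by P, we get:

e^{tA} =
  [3*t*exp(t) + exp(t), t*exp(t), 2*t*exp(t)]
  [-9*t*exp(t), -3*t*exp(t) + exp(t), -6*t*exp(t)]
  [0, 0, exp(t)]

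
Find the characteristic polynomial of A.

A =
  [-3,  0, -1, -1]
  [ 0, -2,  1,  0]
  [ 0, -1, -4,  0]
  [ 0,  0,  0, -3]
x^4 + 12*x^3 + 54*x^2 + 108*x + 81

Expanding det(x·I − A) (e.g. by cofactor expansion or by noting that A is similar to its Jordan form J, which has the same characteristic polynomial as A) gives
  χ_A(x) = x^4 + 12*x^3 + 54*x^2 + 108*x + 81
which factors as (x + 3)^4. The eigenvalues (with algebraic multiplicities) are λ = -3 with multiplicity 4.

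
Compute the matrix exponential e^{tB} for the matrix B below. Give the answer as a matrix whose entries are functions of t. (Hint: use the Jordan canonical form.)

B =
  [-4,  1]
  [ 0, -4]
e^{tB} =
  [exp(-4*t), t*exp(-4*t)]
  [0, exp(-4*t)]

Strategy: write B = P · J · P⁻¹ where J is a Jordan canonical form, so e^{tB} = P · e^{tJ} · P⁻¹, and e^{tJ} can be computed block-by-block.

B has Jordan form
J =
  [-4,  1]
  [ 0, -4]
(up to reordering of blocks).

Per-block formulas:
  For a 2×2 Jordan block J_2(-4): exp(t · J_2(-4)) = e^(-4t)·(I + t·N), where N is the 2×2 nilpotent shift.

After assembling e^{tJ} and conjugating by P, we get:

e^{tB} =
  [exp(-4*t), t*exp(-4*t)]
  [0, exp(-4*t)]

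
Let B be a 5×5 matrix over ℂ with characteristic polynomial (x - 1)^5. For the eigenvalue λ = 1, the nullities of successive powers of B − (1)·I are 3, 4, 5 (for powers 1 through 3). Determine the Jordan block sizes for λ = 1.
Block sizes for λ = 1: [3, 1, 1]

From the dimensions of kernels of powers, the number of Jordan blocks of size at least j is d_j − d_{j−1} where d_j = dim ker(N^j) (with d_0 = 0). Computing the differences gives [3, 1, 1].
The number of blocks of size exactly k is (#blocks of size ≥ k) − (#blocks of size ≥ k + 1), so the partition is: 2 block(s) of size 1, 1 block(s) of size 3.
In nonincreasing order the block sizes are [3, 1, 1].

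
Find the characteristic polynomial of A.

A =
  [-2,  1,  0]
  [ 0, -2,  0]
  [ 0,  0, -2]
x^3 + 6*x^2 + 12*x + 8

Expanding det(x·I − A) (e.g. by cofactor expansion or by noting that A is similar to its Jordan form J, which has the same characteristic polynomial as A) gives
  χ_A(x) = x^3 + 6*x^2 + 12*x + 8
which factors as (x + 2)^3. The eigenvalues (with algebraic multiplicities) are λ = -2 with multiplicity 3.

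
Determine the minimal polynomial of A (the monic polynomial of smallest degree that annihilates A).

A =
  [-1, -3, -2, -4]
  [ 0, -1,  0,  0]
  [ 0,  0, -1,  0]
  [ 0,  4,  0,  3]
x^3 - x^2 - 5*x - 3

The characteristic polynomial is χ_A(x) = (x - 3)*(x + 1)^3, so the eigenvalues are known. The minimal polynomial is
  m_A(x) = Π_λ (x − λ)^{k_λ}
where k_λ is the size of the *largest* Jordan block for λ (equivalently, the smallest k with (A − λI)^k v = 0 for every generalised eigenvector v of λ).

  λ = -1: largest Jordan block has size 2, contributing (x + 1)^2
  λ = 3: largest Jordan block has size 1, contributing (x − 3)

So m_A(x) = (x - 3)*(x + 1)^2 = x^3 - x^2 - 5*x - 3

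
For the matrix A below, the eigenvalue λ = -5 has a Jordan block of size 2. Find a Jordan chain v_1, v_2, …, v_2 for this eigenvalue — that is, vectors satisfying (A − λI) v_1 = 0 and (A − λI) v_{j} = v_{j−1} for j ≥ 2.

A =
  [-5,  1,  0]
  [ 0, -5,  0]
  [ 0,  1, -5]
A Jordan chain for λ = -5 of length 2:
v_1 = (1, 0, 1)ᵀ
v_2 = (0, 1, 0)ᵀ

Let N = A − (-5)·I. We want v_2 with N^2 v_2 = 0 but N^1 v_2 ≠ 0; then v_{j-1} := N · v_j for j = 2, …, 2.

Pick v_2 = (0, 1, 0)ᵀ.
Then v_1 = N · v_2 = (1, 0, 1)ᵀ.

Sanity check: (A − (-5)·I) v_1 = (0, 0, 0)ᵀ = 0. ✓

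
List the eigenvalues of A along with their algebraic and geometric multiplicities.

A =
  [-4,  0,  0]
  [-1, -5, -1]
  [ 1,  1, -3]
λ = -4: alg = 3, geom = 2

Step 1 — factor the characteristic polynomial to read off the algebraic multiplicities:
  χ_A(x) = (x + 4)^3

Step 2 — compute geometric multiplicities via the rank-nullity identity g(λ) = n − rank(A − λI):
  rank(A − (-4)·I) = 1, so dim ker(A − (-4)·I) = n − 1 = 2

Summary:
  λ = -4: algebraic multiplicity = 3, geometric multiplicity = 2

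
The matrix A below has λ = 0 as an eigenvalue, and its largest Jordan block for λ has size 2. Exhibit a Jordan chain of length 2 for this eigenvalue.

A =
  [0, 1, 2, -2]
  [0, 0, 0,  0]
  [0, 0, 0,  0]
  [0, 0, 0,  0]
A Jordan chain for λ = 0 of length 2:
v_1 = (1, 0, 0, 0)ᵀ
v_2 = (0, 1, 0, 0)ᵀ

Let N = A − (0)·I. We want v_2 with N^2 v_2 = 0 but N^1 v_2 ≠ 0; then v_{j-1} := N · v_j for j = 2, …, 2.

Pick v_2 = (0, 1, 0, 0)ᵀ.
Then v_1 = N · v_2 = (1, 0, 0, 0)ᵀ.

Sanity check: (A − (0)·I) v_1 = (0, 0, 0, 0)ᵀ = 0. ✓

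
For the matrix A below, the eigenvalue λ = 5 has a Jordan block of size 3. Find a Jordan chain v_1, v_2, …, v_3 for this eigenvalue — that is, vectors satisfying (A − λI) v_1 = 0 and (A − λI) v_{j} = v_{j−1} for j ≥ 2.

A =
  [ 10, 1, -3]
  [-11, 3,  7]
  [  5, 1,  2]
A Jordan chain for λ = 5 of length 3:
v_1 = (-1, 2, -1)ᵀ
v_2 = (5, -11, 5)ᵀ
v_3 = (1, 0, 0)ᵀ

Let N = A − (5)·I. We want v_3 with N^3 v_3 = 0 but N^2 v_3 ≠ 0; then v_{j-1} := N · v_j for j = 3, …, 2.

Pick v_3 = (1, 0, 0)ᵀ.
Then v_2 = N · v_3 = (5, -11, 5)ᵀ.
Then v_1 = N · v_2 = (-1, 2, -1)ᵀ.

Sanity check: (A − (5)·I) v_1 = (0, 0, 0)ᵀ = 0. ✓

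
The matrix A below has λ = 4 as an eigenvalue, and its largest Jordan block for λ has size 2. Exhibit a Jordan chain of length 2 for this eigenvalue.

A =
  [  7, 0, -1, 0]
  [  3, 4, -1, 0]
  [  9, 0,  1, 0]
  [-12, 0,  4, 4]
A Jordan chain for λ = 4 of length 2:
v_1 = (3, 3, 9, -12)ᵀ
v_2 = (1, 0, 0, 0)ᵀ

Let N = A − (4)·I. We want v_2 with N^2 v_2 = 0 but N^1 v_2 ≠ 0; then v_{j-1} := N · v_j for j = 2, …, 2.

Pick v_2 = (1, 0, 0, 0)ᵀ.
Then v_1 = N · v_2 = (3, 3, 9, -12)ᵀ.

Sanity check: (A − (4)·I) v_1 = (0, 0, 0, 0)ᵀ = 0. ✓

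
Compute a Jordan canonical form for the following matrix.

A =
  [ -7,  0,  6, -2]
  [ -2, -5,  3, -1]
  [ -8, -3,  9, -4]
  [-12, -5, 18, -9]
J_3(-3) ⊕ J_1(-3)

The characteristic polynomial is
  det(x·I − A) = x^4 + 12*x^3 + 54*x^2 + 108*x + 81 = (x + 3)^4

Eigenvalues and multiplicities (the geometric multiplicity of λ is n − rank(A − λI), which equals the number of Jordan blocks for λ):
  λ = -3: algebraic multiplicity = 4, geometric multiplicity = 2

Determining the block sizes for each eigenvalue:
  λ = -3: with am = 4 and gm = 2, the partition is not yet determined (e.g. several partitions of 4 into 2 parts exist). Let N = A − (-3)·I. Computing rank(N^1) = 2, rank(N^2) = 1, rank(N^3) = 0; the number of blocks of size ≥ j is rank(N^{j−1}) − rank(N^j), giving [2, 1, 1]. So we have 1 block(s) of size 3, 1 block(s) of size 1 → block sizes [3, 1]

Assembling the blocks gives a Jordan form
J =
  [-3,  1,  0,  0]
  [ 0, -3,  1,  0]
  [ 0,  0, -3,  0]
  [ 0,  0,  0, -3]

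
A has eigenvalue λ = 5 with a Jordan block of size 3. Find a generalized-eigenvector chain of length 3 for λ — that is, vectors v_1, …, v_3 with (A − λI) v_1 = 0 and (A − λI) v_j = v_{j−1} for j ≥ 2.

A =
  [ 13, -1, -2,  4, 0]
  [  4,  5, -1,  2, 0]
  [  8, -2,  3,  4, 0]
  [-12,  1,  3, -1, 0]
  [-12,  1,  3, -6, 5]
A Jordan chain for λ = 5 of length 3:
v_1 = (-4, 0, -8, 4, 4)ᵀ
v_2 = (8, 4, 8, -12, -12)ᵀ
v_3 = (1, 0, 0, 0, 0)ᵀ

Let N = A − (5)·I. We want v_3 with N^3 v_3 = 0 but N^2 v_3 ≠ 0; then v_{j-1} := N · v_j for j = 3, …, 2.

Pick v_3 = (1, 0, 0, 0, 0)ᵀ.
Then v_2 = N · v_3 = (8, 4, 8, -12, -12)ᵀ.
Then v_1 = N · v_2 = (-4, 0, -8, 4, 4)ᵀ.

Sanity check: (A − (5)·I) v_1 = (0, 0, 0, 0, 0)ᵀ = 0. ✓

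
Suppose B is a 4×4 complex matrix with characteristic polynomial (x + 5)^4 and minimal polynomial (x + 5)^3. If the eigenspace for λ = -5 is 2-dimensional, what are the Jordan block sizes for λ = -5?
Block sizes for λ = -5: [3, 1]

Step 1 — from the characteristic polynomial, algebraic multiplicity of λ = -5 is 4. From dim ker(B − (-5)·I) = 2, there are exactly 2 Jordan blocks for λ = -5.
Step 2 — from the minimal polynomial, the factor (x + 5)^3 tells us the largest block for λ = -5 has size 3.
Step 3 — with total size 4, 2 blocks, and largest block 3, the block sizes (in nonincreasing order) are [3, 1].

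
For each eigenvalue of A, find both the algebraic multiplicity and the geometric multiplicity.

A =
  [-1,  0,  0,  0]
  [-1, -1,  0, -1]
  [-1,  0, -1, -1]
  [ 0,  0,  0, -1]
λ = -1: alg = 4, geom = 3

Step 1 — factor the characteristic polynomial to read off the algebraic multiplicities:
  χ_A(x) = (x + 1)^4

Step 2 — compute geometric multiplicities via the rank-nullity identity g(λ) = n − rank(A − λI):
  rank(A − (-1)·I) = 1, so dim ker(A − (-1)·I) = n − 1 = 3

Summary:
  λ = -1: algebraic multiplicity = 4, geometric multiplicity = 3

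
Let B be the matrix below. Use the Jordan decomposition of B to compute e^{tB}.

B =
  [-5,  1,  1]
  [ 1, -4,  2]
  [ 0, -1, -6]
e^{tB} =
  [t^2*exp(-5*t)/2 + exp(-5*t), t*exp(-5*t), t^2*exp(-5*t)/2 + t*exp(-5*t)]
  [t^2*exp(-5*t)/2 + t*exp(-5*t), t*exp(-5*t) + exp(-5*t), t^2*exp(-5*t)/2 + 2*t*exp(-5*t)]
  [-t^2*exp(-5*t)/2, -t*exp(-5*t), -t^2*exp(-5*t)/2 - t*exp(-5*t) + exp(-5*t)]

Strategy: write B = P · J · P⁻¹ where J is a Jordan canonical form, so e^{tB} = P · e^{tJ} · P⁻¹, and e^{tJ} can be computed block-by-block.

B has Jordan form
J =
  [-5,  1,  0]
  [ 0, -5,  1]
  [ 0,  0, -5]
(up to reordering of blocks).

Per-block formulas:
  For a 3×3 Jordan block J_3(-5): exp(t · J_3(-5)) = e^(-5t)·(I + t·N + (t^2/2)·N^2), where N is the 3×3 nilpotent shift.

After assembling e^{tJ} and conjugating by P, we get:

e^{tB} =
  [t^2*exp(-5*t)/2 + exp(-5*t), t*exp(-5*t), t^2*exp(-5*t)/2 + t*exp(-5*t)]
  [t^2*exp(-5*t)/2 + t*exp(-5*t), t*exp(-5*t) + exp(-5*t), t^2*exp(-5*t)/2 + 2*t*exp(-5*t)]
  [-t^2*exp(-5*t)/2, -t*exp(-5*t), -t^2*exp(-5*t)/2 - t*exp(-5*t) + exp(-5*t)]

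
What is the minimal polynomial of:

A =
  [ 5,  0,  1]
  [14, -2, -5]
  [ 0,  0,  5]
x^3 - 8*x^2 + 5*x + 50

The characteristic polynomial is χ_A(x) = (x - 5)^2*(x + 2), so the eigenvalues are known. The minimal polynomial is
  m_A(x) = Π_λ (x − λ)^{k_λ}
where k_λ is the size of the *largest* Jordan block for λ (equivalently, the smallest k with (A − λI)^k v = 0 for every generalised eigenvector v of λ).

  λ = -2: largest Jordan block has size 1, contributing (x + 2)
  λ = 5: largest Jordan block has size 2, contributing (x − 5)^2

So m_A(x) = (x - 5)^2*(x + 2) = x^3 - 8*x^2 + 5*x + 50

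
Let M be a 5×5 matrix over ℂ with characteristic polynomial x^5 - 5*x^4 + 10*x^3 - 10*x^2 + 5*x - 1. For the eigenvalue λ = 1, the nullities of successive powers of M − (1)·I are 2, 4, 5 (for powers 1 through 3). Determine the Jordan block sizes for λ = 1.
Block sizes for λ = 1: [3, 2]

From the dimensions of kernels of powers, the number of Jordan blocks of size at least j is d_j − d_{j−1} where d_j = dim ker(N^j) (with d_0 = 0). Computing the differences gives [2, 2, 1].
The number of blocks of size exactly k is (#blocks of size ≥ k) − (#blocks of size ≥ k + 1), so the partition is: 1 block(s) of size 2, 1 block(s) of size 3.
In nonincreasing order the block sizes are [3, 2].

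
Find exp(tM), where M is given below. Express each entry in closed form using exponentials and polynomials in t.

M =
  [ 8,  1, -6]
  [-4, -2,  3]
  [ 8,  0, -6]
e^{tM} =
  [6*t^2 + 8*t + 1, 3*t^2 + t, -9*t^2/2 - 6*t]
  [-4*t, 1 - 2*t, 3*t]
  [8*t^2 + 8*t, 4*t^2, -6*t^2 - 6*t + 1]

Strategy: write M = P · J · P⁻¹ where J is a Jordan canonical form, so e^{tM} = P · e^{tJ} · P⁻¹, and e^{tJ} can be computed block-by-block.

M has Jordan form
J =
  [0, 1, 0]
  [0, 0, 1]
  [0, 0, 0]
(up to reordering of blocks).

Per-block formulas:
  For a 3×3 Jordan block J_3(0): exp(t · J_3(0)) = e^(0t)·(I + t·N + (t^2/2)·N^2), where N is the 3×3 nilpotent shift.

After assembling e^{tJ} and conjugating by P, we get:

e^{tM} =
  [6*t^2 + 8*t + 1, 3*t^2 + t, -9*t^2/2 - 6*t]
  [-4*t, 1 - 2*t, 3*t]
  [8*t^2 + 8*t, 4*t^2, -6*t^2 - 6*t + 1]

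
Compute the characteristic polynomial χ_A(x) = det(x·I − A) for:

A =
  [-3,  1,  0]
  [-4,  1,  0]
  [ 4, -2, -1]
x^3 + 3*x^2 + 3*x + 1

Expanding det(x·I − A) (e.g. by cofactor expansion or by noting that A is similar to its Jordan form J, which has the same characteristic polynomial as A) gives
  χ_A(x) = x^3 + 3*x^2 + 3*x + 1
which factors as (x + 1)^3. The eigenvalues (with algebraic multiplicities) are λ = -1 with multiplicity 3.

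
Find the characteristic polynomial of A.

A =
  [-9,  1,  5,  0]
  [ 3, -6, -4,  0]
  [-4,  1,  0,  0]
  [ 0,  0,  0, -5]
x^4 + 20*x^3 + 150*x^2 + 500*x + 625

Expanding det(x·I − A) (e.g. by cofactor expansion or by noting that A is similar to its Jordan form J, which has the same characteristic polynomial as A) gives
  χ_A(x) = x^4 + 20*x^3 + 150*x^2 + 500*x + 625
which factors as (x + 5)^4. The eigenvalues (with algebraic multiplicities) are λ = -5 with multiplicity 4.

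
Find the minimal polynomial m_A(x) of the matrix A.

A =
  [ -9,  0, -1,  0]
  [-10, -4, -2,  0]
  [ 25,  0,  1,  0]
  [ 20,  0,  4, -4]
x^2 + 8*x + 16

The characteristic polynomial is χ_A(x) = (x + 4)^4, so the eigenvalues are known. The minimal polynomial is
  m_A(x) = Π_λ (x − λ)^{k_λ}
where k_λ is the size of the *largest* Jordan block for λ (equivalently, the smallest k with (A − λI)^k v = 0 for every generalised eigenvector v of λ).

  λ = -4: largest Jordan block has size 2, contributing (x + 4)^2

So m_A(x) = (x + 4)^2 = x^2 + 8*x + 16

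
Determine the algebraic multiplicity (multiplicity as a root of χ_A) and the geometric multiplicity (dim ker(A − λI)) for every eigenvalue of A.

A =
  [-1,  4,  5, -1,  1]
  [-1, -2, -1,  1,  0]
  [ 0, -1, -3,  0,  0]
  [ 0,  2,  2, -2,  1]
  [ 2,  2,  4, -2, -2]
λ = -2: alg = 5, geom = 2

Step 1 — factor the characteristic polynomial to read off the algebraic multiplicities:
  χ_A(x) = (x + 2)^5

Step 2 — compute geometric multiplicities via the rank-nullity identity g(λ) = n − rank(A − λI):
  rank(A − (-2)·I) = 3, so dim ker(A − (-2)·I) = n − 3 = 2

Summary:
  λ = -2: algebraic multiplicity = 5, geometric multiplicity = 2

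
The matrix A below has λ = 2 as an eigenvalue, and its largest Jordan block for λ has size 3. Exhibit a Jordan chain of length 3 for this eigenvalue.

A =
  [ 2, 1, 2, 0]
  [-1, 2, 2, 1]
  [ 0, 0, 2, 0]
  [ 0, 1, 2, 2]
A Jordan chain for λ = 2 of length 3:
v_1 = (-1, 0, 0, -1)ᵀ
v_2 = (0, -1, 0, 0)ᵀ
v_3 = (1, 0, 0, 0)ᵀ

Let N = A − (2)·I. We want v_3 with N^3 v_3 = 0 but N^2 v_3 ≠ 0; then v_{j-1} := N · v_j for j = 3, …, 2.

Pick v_3 = (1, 0, 0, 0)ᵀ.
Then v_2 = N · v_3 = (0, -1, 0, 0)ᵀ.
Then v_1 = N · v_2 = (-1, 0, 0, -1)ᵀ.

Sanity check: (A − (2)·I) v_1 = (0, 0, 0, 0)ᵀ = 0. ✓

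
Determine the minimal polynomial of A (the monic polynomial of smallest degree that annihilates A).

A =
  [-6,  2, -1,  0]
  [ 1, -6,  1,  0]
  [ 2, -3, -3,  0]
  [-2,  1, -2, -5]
x^3 + 15*x^2 + 75*x + 125

The characteristic polynomial is χ_A(x) = (x + 5)^4, so the eigenvalues are known. The minimal polynomial is
  m_A(x) = Π_λ (x − λ)^{k_λ}
where k_λ is the size of the *largest* Jordan block for λ (equivalently, the smallest k with (A − λI)^k v = 0 for every generalised eigenvector v of λ).

  λ = -5: largest Jordan block has size 3, contributing (x + 5)^3

So m_A(x) = (x + 5)^3 = x^3 + 15*x^2 + 75*x + 125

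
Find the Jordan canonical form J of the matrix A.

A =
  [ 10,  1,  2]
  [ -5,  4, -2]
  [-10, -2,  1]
J_2(5) ⊕ J_1(5)

The characteristic polynomial is
  det(x·I − A) = x^3 - 15*x^2 + 75*x - 125 = (x - 5)^3

Eigenvalues and multiplicities (the geometric multiplicity of λ is n − rank(A − λI), which equals the number of Jordan blocks for λ):
  λ = 5: algebraic multiplicity = 3, geometric multiplicity = 2

Determining the block sizes for each eigenvalue:
  λ = 5: 2 blocks summing to 3 forces exactly one block of size 2 and the rest size 1 → block sizes [2, 1]

Assembling the blocks gives a Jordan form
J =
  [5, 1, 0]
  [0, 5, 0]
  [0, 0, 5]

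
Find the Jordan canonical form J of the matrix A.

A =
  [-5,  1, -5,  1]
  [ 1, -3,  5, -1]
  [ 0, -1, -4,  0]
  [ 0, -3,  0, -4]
J_3(-4) ⊕ J_1(-4)

The characteristic polynomial is
  det(x·I − A) = x^4 + 16*x^3 + 96*x^2 + 256*x + 256 = (x + 4)^4

Eigenvalues and multiplicities (the geometric multiplicity of λ is n − rank(A − λI), which equals the number of Jordan blocks for λ):
  λ = -4: algebraic multiplicity = 4, geometric multiplicity = 2

Determining the block sizes for each eigenvalue:
  λ = -4: with am = 4 and gm = 2, the partition is not yet determined (e.g. several partitions of 4 into 2 parts exist). Let N = A − (-4)·I. Computing rank(N^1) = 2, rank(N^2) = 1, rank(N^3) = 0; the number of blocks of size ≥ j is rank(N^{j−1}) − rank(N^j), giving [2, 1, 1]. So we have 1 block(s) of size 3, 1 block(s) of size 1 → block sizes [3, 1]

Assembling the blocks gives a Jordan form
J =
  [-4,  1,  0,  0]
  [ 0, -4,  1,  0]
  [ 0,  0, -4,  0]
  [ 0,  0,  0, -4]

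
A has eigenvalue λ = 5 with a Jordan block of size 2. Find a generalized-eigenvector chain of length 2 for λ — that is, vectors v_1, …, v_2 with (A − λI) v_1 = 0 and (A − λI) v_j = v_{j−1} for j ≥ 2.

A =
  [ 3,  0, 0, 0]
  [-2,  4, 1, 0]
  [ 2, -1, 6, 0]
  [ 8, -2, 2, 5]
A Jordan chain for λ = 5 of length 2:
v_1 = (0, -1, -1, -2)ᵀ
v_2 = (0, 1, 0, 0)ᵀ

Let N = A − (5)·I. We want v_2 with N^2 v_2 = 0 but N^1 v_2 ≠ 0; then v_{j-1} := N · v_j for j = 2, …, 2.

Pick v_2 = (0, 1, 0, 0)ᵀ.
Then v_1 = N · v_2 = (0, -1, -1, -2)ᵀ.

Sanity check: (A − (5)·I) v_1 = (0, 0, 0, 0)ᵀ = 0. ✓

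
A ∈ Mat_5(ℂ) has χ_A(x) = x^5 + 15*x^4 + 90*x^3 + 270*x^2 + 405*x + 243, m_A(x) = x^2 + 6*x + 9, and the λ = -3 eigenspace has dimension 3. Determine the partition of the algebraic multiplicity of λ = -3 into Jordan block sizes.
Block sizes for λ = -3: [2, 2, 1]

Step 1 — from the characteristic polynomial, algebraic multiplicity of λ = -3 is 5. From dim ker(A − (-3)·I) = 3, there are exactly 3 Jordan blocks for λ = -3.
Step 2 — from the minimal polynomial, the factor (x + 3)^2 tells us the largest block for λ = -3 has size 2.
Step 3 — with total size 5, 3 blocks, and largest block 2, the block sizes (in nonincreasing order) are [2, 2, 1].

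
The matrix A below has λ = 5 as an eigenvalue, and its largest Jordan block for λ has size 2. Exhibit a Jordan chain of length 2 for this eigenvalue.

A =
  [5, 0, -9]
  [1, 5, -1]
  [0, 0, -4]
A Jordan chain for λ = 5 of length 2:
v_1 = (0, 1, 0)ᵀ
v_2 = (1, 0, 0)ᵀ

Let N = A − (5)·I. We want v_2 with N^2 v_2 = 0 but N^1 v_2 ≠ 0; then v_{j-1} := N · v_j for j = 2, …, 2.

Pick v_2 = (1, 0, 0)ᵀ.
Then v_1 = N · v_2 = (0, 1, 0)ᵀ.

Sanity check: (A − (5)·I) v_1 = (0, 0, 0)ᵀ = 0. ✓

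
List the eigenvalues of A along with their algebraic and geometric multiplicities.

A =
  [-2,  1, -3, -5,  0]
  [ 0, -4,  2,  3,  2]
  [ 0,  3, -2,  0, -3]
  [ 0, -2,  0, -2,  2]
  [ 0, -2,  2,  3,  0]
λ = -2: alg = 5, geom = 2

Step 1 — factor the characteristic polynomial to read off the algebraic multiplicities:
  χ_A(x) = (x + 2)^5

Step 2 — compute geometric multiplicities via the rank-nullity identity g(λ) = n − rank(A − λI):
  rank(A − (-2)·I) = 3, so dim ker(A − (-2)·I) = n − 3 = 2

Summary:
  λ = -2: algebraic multiplicity = 5, geometric multiplicity = 2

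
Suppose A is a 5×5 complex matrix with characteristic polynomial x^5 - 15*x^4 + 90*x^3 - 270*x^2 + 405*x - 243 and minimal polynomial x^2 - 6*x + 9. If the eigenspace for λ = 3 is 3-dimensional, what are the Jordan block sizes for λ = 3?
Block sizes for λ = 3: [2, 2, 1]

Step 1 — from the characteristic polynomial, algebraic multiplicity of λ = 3 is 5. From dim ker(A − (3)·I) = 3, there are exactly 3 Jordan blocks for λ = 3.
Step 2 — from the minimal polynomial, the factor (x − 3)^2 tells us the largest block for λ = 3 has size 2.
Step 3 — with total size 5, 3 blocks, and largest block 2, the block sizes (in nonincreasing order) are [2, 2, 1].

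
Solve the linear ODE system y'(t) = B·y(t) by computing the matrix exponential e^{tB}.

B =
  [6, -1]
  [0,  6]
e^{tB} =
  [exp(6*t), -t*exp(6*t)]
  [0, exp(6*t)]

Strategy: write B = P · J · P⁻¹ where J is a Jordan canonical form, so e^{tB} = P · e^{tJ} · P⁻¹, and e^{tJ} can be computed block-by-block.

B has Jordan form
J =
  [6, 1]
  [0, 6]
(up to reordering of blocks).

Per-block formulas:
  For a 2×2 Jordan block J_2(6): exp(t · J_2(6)) = e^(6t)·(I + t·N), where N is the 2×2 nilpotent shift.

After assembling e^{tJ} and conjugating by P, we get:

e^{tB} =
  [exp(6*t), -t*exp(6*t)]
  [0, exp(6*t)]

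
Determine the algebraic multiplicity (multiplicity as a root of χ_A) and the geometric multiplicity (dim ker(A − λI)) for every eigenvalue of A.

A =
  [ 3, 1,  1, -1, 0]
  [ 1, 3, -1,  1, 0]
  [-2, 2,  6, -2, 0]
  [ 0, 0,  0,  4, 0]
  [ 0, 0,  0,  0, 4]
λ = 4: alg = 5, geom = 4

Step 1 — factor the characteristic polynomial to read off the algebraic multiplicities:
  χ_A(x) = (x - 4)^5

Step 2 — compute geometric multiplicities via the rank-nullity identity g(λ) = n − rank(A − λI):
  rank(A − (4)·I) = 1, so dim ker(A − (4)·I) = n − 1 = 4

Summary:
  λ = 4: algebraic multiplicity = 5, geometric multiplicity = 4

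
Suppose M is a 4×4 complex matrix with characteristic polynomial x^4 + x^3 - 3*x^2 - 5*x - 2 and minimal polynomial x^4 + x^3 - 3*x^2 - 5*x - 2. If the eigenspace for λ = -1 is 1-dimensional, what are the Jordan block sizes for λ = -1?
Block sizes for λ = -1: [3]

Step 1 — from the characteristic polynomial, algebraic multiplicity of λ = -1 is 3. From dim ker(M − (-1)·I) = 1, there are exactly 1 Jordan blocks for λ = -1.
Step 2 — from the minimal polynomial, the factor (x + 1)^3 tells us the largest block for λ = -1 has size 3.
Step 3 — with total size 3, 1 blocks, and largest block 3, the block sizes (in nonincreasing order) are [3].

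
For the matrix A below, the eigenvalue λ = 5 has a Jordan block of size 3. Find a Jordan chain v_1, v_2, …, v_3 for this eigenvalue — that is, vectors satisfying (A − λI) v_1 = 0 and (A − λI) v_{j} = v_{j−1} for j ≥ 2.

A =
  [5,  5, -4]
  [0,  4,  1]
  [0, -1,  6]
A Jordan chain for λ = 5 of length 3:
v_1 = (-1, 0, 0)ᵀ
v_2 = (5, -1, -1)ᵀ
v_3 = (0, 1, 0)ᵀ

Let N = A − (5)·I. We want v_3 with N^3 v_3 = 0 but N^2 v_3 ≠ 0; then v_{j-1} := N · v_j for j = 3, …, 2.

Pick v_3 = (0, 1, 0)ᵀ.
Then v_2 = N · v_3 = (5, -1, -1)ᵀ.
Then v_1 = N · v_2 = (-1, 0, 0)ᵀ.

Sanity check: (A − (5)·I) v_1 = (0, 0, 0)ᵀ = 0. ✓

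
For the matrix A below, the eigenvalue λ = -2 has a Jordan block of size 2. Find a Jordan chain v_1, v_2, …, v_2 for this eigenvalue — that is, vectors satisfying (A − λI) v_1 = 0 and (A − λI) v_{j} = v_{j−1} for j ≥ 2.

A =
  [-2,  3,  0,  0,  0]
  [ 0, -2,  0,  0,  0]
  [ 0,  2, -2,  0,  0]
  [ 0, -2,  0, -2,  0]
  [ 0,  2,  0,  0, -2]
A Jordan chain for λ = -2 of length 2:
v_1 = (3, 0, 2, -2, 2)ᵀ
v_2 = (0, 1, 0, 0, 0)ᵀ

Let N = A − (-2)·I. We want v_2 with N^2 v_2 = 0 but N^1 v_2 ≠ 0; then v_{j-1} := N · v_j for j = 2, …, 2.

Pick v_2 = (0, 1, 0, 0, 0)ᵀ.
Then v_1 = N · v_2 = (3, 0, 2, -2, 2)ᵀ.

Sanity check: (A − (-2)·I) v_1 = (0, 0, 0, 0, 0)ᵀ = 0. ✓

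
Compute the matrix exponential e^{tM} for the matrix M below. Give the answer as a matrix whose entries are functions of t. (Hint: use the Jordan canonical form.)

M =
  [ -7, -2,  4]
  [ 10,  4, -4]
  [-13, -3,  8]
e^{tM} =
  [-8*exp(2*t) + 9*exp(t), -2*exp(2*t) + 2*exp(t), 4*exp(2*t) - 4*exp(t)]
  [-8*t*exp(2*t) + 18*exp(2*t) - 18*exp(t), -2*t*exp(2*t) + 5*exp(2*t) - 4*exp(t), 4*t*exp(2*t) - 8*exp(2*t) + 8*exp(t)]
  [-4*t*exp(2*t) - 9*exp(2*t) + 9*exp(t), -t*exp(2*t) - 2*exp(2*t) + 2*exp(t), 2*t*exp(2*t) + 5*exp(2*t) - 4*exp(t)]

Strategy: write M = P · J · P⁻¹ where J is a Jordan canonical form, so e^{tM} = P · e^{tJ} · P⁻¹, and e^{tJ} can be computed block-by-block.

M has Jordan form
J =
  [1, 0, 0]
  [0, 2, 1]
  [0, 0, 2]
(up to reordering of blocks).

Per-block formulas:
  For a 2×2 Jordan block J_2(2): exp(t · J_2(2)) = e^(2t)·(I + t·N), where N is the 2×2 nilpotent shift.
  For a 1×1 block at λ = 1: exp(t · [1]) = [e^(1t)].

After assembling e^{tJ} and conjugating by P, we get:

e^{tM} =
  [-8*exp(2*t) + 9*exp(t), -2*exp(2*t) + 2*exp(t), 4*exp(2*t) - 4*exp(t)]
  [-8*t*exp(2*t) + 18*exp(2*t) - 18*exp(t), -2*t*exp(2*t) + 5*exp(2*t) - 4*exp(t), 4*t*exp(2*t) - 8*exp(2*t) + 8*exp(t)]
  [-4*t*exp(2*t) - 9*exp(2*t) + 9*exp(t), -t*exp(2*t) - 2*exp(2*t) + 2*exp(t), 2*t*exp(2*t) + 5*exp(2*t) - 4*exp(t)]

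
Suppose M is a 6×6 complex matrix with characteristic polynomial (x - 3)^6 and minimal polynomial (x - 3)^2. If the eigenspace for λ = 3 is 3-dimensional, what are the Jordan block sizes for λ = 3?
Block sizes for λ = 3: [2, 2, 2]

Step 1 — from the characteristic polynomial, algebraic multiplicity of λ = 3 is 6. From dim ker(M − (3)·I) = 3, there are exactly 3 Jordan blocks for λ = 3.
Step 2 — from the minimal polynomial, the factor (x − 3)^2 tells us the largest block for λ = 3 has size 2.
Step 3 — with total size 6, 3 blocks, and largest block 2, the block sizes (in nonincreasing order) are [2, 2, 2].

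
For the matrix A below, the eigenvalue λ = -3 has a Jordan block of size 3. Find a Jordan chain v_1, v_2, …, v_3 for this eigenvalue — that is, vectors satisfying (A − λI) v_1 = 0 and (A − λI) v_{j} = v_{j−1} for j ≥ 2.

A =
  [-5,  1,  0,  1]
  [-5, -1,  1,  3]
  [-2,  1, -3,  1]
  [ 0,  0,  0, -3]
A Jordan chain for λ = -3 of length 3:
v_1 = (-1, -2, -1, 0)ᵀ
v_2 = (-2, -5, -2, 0)ᵀ
v_3 = (1, 0, 0, 0)ᵀ

Let N = A − (-3)·I. We want v_3 with N^3 v_3 = 0 but N^2 v_3 ≠ 0; then v_{j-1} := N · v_j for j = 3, …, 2.

Pick v_3 = (1, 0, 0, 0)ᵀ.
Then v_2 = N · v_3 = (-2, -5, -2, 0)ᵀ.
Then v_1 = N · v_2 = (-1, -2, -1, 0)ᵀ.

Sanity check: (A − (-3)·I) v_1 = (0, 0, 0, 0)ᵀ = 0. ✓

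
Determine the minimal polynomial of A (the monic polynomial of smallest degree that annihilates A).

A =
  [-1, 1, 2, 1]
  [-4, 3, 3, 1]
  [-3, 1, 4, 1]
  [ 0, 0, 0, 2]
x^3 - 6*x^2 + 12*x - 8

The characteristic polynomial is χ_A(x) = (x - 2)^4, so the eigenvalues are known. The minimal polynomial is
  m_A(x) = Π_λ (x − λ)^{k_λ}
where k_λ is the size of the *largest* Jordan block for λ (equivalently, the smallest k with (A − λI)^k v = 0 for every generalised eigenvector v of λ).

  λ = 2: largest Jordan block has size 3, contributing (x − 2)^3

So m_A(x) = (x - 2)^3 = x^3 - 6*x^2 + 12*x - 8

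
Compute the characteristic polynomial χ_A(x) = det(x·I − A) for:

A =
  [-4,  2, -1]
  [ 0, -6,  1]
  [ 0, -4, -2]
x^3 + 12*x^2 + 48*x + 64

Expanding det(x·I − A) (e.g. by cofactor expansion or by noting that A is similar to its Jordan form J, which has the same characteristic polynomial as A) gives
  χ_A(x) = x^3 + 12*x^2 + 48*x + 64
which factors as (x + 4)^3. The eigenvalues (with algebraic multiplicities) are λ = -4 with multiplicity 3.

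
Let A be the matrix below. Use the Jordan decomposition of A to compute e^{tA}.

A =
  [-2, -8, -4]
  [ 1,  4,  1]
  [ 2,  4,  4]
e^{tA} =
  [-4*t*exp(2*t) + exp(2*t), -8*t*exp(2*t), -4*t*exp(2*t)]
  [t*exp(2*t), 2*t*exp(2*t) + exp(2*t), t*exp(2*t)]
  [2*t*exp(2*t), 4*t*exp(2*t), 2*t*exp(2*t) + exp(2*t)]

Strategy: write A = P · J · P⁻¹ where J is a Jordan canonical form, so e^{tA} = P · e^{tJ} · P⁻¹, and e^{tJ} can be computed block-by-block.

A has Jordan form
J =
  [2, 1, 0]
  [0, 2, 0]
  [0, 0, 2]
(up to reordering of blocks).

Per-block formulas:
  For a 2×2 Jordan block J_2(2): exp(t · J_2(2)) = e^(2t)·(I + t·N), where N is the 2×2 nilpotent shift.
  For a 1×1 block at λ = 2: exp(t · [2]) = [e^(2t)].

After assembling e^{tJ} and conjugating by P, we get:

e^{tA} =
  [-4*t*exp(2*t) + exp(2*t), -8*t*exp(2*t), -4*t*exp(2*t)]
  [t*exp(2*t), 2*t*exp(2*t) + exp(2*t), t*exp(2*t)]
  [2*t*exp(2*t), 4*t*exp(2*t), 2*t*exp(2*t) + exp(2*t)]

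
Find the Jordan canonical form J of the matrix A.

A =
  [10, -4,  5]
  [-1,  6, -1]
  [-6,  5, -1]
J_3(5)

The characteristic polynomial is
  det(x·I − A) = x^3 - 15*x^2 + 75*x - 125 = (x - 5)^3

Eigenvalues and multiplicities (the geometric multiplicity of λ is n − rank(A − λI), which equals the number of Jordan blocks for λ):
  λ = 5: algebraic multiplicity = 3, geometric multiplicity = 1

Determining the block sizes for each eigenvalue:
  λ = 5: one block (gm = 1), so the single block has size am = 3 → block sizes [3]

Assembling the blocks gives a Jordan form
J =
  [5, 1, 0]
  [0, 5, 1]
  [0, 0, 5]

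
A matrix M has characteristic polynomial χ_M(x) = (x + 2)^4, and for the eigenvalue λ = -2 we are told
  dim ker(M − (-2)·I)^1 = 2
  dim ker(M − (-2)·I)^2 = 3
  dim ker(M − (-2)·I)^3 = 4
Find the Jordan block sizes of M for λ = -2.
Block sizes for λ = -2: [3, 1]

From the dimensions of kernels of powers, the number of Jordan blocks of size at least j is d_j − d_{j−1} where d_j = dim ker(N^j) (with d_0 = 0). Computing the differences gives [2, 1, 1].
The number of blocks of size exactly k is (#blocks of size ≥ k) − (#blocks of size ≥ k + 1), so the partition is: 1 block(s) of size 1, 1 block(s) of size 3.
In nonincreasing order the block sizes are [3, 1].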